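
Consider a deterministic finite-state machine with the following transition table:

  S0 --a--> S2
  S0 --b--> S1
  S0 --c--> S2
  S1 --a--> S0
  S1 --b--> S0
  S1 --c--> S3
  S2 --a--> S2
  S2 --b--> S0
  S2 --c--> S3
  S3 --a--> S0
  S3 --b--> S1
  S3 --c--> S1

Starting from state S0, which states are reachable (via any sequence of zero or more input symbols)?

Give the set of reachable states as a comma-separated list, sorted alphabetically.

BFS from S0:
  visit S0: S0--a-->S2 (new), S0--b-->S1 (new), S0--c-->S2 (seen)
  visit S2: S2--a-->S2 (seen), S2--b-->S0 (seen), S2--c-->S3 (new)
  visit S1: S1--a-->S0 (seen), S1--b-->S0 (seen), S1--c-->S3 (seen)
  visit S3: S3--a-->S0 (seen), S3--b-->S1 (seen), S3--c-->S1 (seen)

Answer: S0, S1, S2, S3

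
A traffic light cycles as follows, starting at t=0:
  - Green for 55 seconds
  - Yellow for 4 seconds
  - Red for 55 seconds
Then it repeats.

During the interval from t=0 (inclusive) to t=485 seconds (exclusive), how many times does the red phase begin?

Cycle = 55+4+55 = 114s
red phase starts at t = k*114 + 59 for k=0,1,2,...
Need k*114+59 < 485 → k < 3.737
k ∈ {0, ..., 3} → 4 starts

Answer: 4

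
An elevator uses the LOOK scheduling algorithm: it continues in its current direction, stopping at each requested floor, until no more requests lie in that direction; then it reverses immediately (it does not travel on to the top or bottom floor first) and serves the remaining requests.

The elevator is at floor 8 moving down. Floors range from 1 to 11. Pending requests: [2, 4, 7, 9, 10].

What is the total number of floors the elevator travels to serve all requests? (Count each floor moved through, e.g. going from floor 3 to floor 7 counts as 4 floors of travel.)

Start at floor 8 moving down, LOOK stop order: [7, 4, 2, 9, 10]
  8 → 7: |7-8| = 1, total = 1
  7 → 4: |4-7| = 3, total = 4
  4 → 2: |2-4| = 2, total = 6
  2 → 9: |9-2| = 7, total = 13
  9 → 10: |10-9| = 1, total = 14

Answer: 14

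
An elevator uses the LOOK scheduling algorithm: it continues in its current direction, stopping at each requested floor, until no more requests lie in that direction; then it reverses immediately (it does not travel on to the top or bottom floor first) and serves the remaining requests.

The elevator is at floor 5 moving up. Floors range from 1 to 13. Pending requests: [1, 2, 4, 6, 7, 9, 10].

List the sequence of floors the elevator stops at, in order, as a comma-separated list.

Answer: 6, 7, 9, 10, 4, 2, 1

Derivation:
Current: 5, moving UP
Serve above first (ascending): [6, 7, 9, 10]
Then reverse, serve below (descending): [4, 2, 1]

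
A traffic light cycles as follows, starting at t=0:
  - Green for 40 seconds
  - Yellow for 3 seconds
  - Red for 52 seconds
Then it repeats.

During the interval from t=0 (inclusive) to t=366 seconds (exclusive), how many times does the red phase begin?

Cycle = 40+3+52 = 95s
red phase starts at t = k*95 + 43 for k=0,1,2,...
Need k*95+43 < 366 → k < 3.400
k ∈ {0, ..., 3} → 4 starts

Answer: 4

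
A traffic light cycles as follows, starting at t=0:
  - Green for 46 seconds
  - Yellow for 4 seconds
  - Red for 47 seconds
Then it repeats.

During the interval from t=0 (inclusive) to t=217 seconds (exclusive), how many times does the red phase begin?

Answer: 2

Derivation:
Cycle = 46+4+47 = 97s
red phase starts at t = k*97 + 50 for k=0,1,2,...
Need k*97+50 < 217 → k < 1.722
k ∈ {0, ..., 1} → 2 starts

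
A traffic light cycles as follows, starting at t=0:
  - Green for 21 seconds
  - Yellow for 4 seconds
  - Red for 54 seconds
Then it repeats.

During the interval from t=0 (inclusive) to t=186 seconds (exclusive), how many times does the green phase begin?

Answer: 3

Derivation:
Cycle = 21+4+54 = 79s
green phase starts at t = k*79 + 0 for k=0,1,2,...
Need k*79+0 < 186 → k < 2.354
k ∈ {0, ..., 2} → 3 starts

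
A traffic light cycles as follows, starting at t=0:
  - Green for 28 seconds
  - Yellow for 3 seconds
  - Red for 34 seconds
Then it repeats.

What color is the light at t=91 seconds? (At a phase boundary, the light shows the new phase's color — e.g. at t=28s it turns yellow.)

Answer: green

Derivation:
Cycle length = 28 + 3 + 34 = 65s
t = 91, phase_t = 91 mod 65 = 26
26 < 28 (green end) → GREEN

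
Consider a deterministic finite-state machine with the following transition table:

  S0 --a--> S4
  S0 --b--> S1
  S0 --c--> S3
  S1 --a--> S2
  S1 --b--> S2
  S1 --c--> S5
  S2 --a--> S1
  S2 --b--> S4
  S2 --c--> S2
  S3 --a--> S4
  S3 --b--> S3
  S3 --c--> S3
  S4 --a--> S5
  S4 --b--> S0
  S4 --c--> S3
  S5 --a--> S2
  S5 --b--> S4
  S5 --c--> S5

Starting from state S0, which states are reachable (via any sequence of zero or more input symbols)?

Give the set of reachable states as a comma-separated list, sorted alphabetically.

Answer: S0, S1, S2, S3, S4, S5

Derivation:
BFS from S0:
  visit S0: S0--a-->S4 (new), S0--b-->S1 (new), S0--c-->S3 (new)
  visit S4: S4--a-->S5 (new), S4--b-->S0 (seen), S4--c-->S3 (seen)
  visit S1: S1--a-->S2 (new), S1--b-->S2 (seen), S1--c-->S5 (seen)
  visit S3: S3--a-->S4 (seen), S3--b-->S3 (seen), S3--c-->S3 (seen)
  visit S5: S5--a-->S2 (seen), S5--b-->S4 (seen), S5--c-->S5 (seen)
  visit S2: S2--a-->S1 (seen), S2--b-->S4 (seen), S2--c-->S2 (seen)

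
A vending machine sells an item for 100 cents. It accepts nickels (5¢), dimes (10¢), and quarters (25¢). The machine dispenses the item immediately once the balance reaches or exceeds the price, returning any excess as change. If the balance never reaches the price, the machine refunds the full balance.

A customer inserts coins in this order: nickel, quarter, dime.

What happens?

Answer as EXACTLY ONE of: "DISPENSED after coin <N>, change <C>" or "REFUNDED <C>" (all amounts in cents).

Price: 100¢
Coin 1 (nickel, 5¢): balance = 5¢
Coin 2 (quarter, 25¢): balance = 30¢
Coin 3 (dime, 10¢): balance = 40¢
All coins inserted, balance 40¢ < price 100¢ → REFUND 40¢

Answer: REFUNDED 40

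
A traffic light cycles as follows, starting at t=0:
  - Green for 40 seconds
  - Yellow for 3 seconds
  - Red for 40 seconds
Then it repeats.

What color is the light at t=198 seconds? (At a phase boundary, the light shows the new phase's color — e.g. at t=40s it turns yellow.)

Cycle length = 40 + 3 + 40 = 83s
t = 198, phase_t = 198 mod 83 = 32
32 < 40 (green end) → GREEN

Answer: green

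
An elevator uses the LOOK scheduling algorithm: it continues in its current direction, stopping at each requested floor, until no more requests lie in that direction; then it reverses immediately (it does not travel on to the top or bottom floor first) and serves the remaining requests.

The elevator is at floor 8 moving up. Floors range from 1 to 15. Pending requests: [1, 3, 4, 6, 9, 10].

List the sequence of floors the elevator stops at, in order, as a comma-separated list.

Answer: 9, 10, 6, 4, 3, 1

Derivation:
Current: 8, moving UP
Serve above first (ascending): [9, 10]
Then reverse, serve below (descending): [6, 4, 3, 1]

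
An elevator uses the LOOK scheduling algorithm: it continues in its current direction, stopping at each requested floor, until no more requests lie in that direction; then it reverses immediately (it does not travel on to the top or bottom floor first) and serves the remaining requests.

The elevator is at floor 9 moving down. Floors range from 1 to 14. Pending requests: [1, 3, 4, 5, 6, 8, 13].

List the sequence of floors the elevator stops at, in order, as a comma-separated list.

Answer: 8, 6, 5, 4, 3, 1, 13

Derivation:
Current: 9, moving DOWN
Serve below first (descending): [8, 6, 5, 4, 3, 1]
Then reverse, serve above (ascending): [13]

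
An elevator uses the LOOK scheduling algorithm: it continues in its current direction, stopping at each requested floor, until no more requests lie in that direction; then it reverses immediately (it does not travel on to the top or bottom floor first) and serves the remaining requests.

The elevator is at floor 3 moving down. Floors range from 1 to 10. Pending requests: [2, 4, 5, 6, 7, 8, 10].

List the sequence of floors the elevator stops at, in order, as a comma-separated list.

Answer: 2, 4, 5, 6, 7, 8, 10

Derivation:
Current: 3, moving DOWN
Serve below first (descending): [2]
Then reverse, serve above (ascending): [4, 5, 6, 7, 8, 10]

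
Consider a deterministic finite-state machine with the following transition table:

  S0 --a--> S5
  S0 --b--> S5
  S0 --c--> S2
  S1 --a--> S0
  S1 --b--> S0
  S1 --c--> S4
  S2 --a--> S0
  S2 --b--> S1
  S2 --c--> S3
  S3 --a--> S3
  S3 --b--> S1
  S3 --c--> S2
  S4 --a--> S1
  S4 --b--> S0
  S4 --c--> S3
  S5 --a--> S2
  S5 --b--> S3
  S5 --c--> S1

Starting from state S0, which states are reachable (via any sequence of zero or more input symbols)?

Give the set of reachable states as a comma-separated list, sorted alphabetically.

Answer: S0, S1, S2, S3, S4, S5

Derivation:
BFS from S0:
  visit S0: S0--a-->S5 (new), S0--b-->S5 (seen), S0--c-->S2 (new)
  visit S5: S5--a-->S2 (seen), S5--b-->S3 (new), S5--c-->S1 (new)
  visit S2: S2--a-->S0 (seen), S2--b-->S1 (seen), S2--c-->S3 (seen)
  visit S3: S3--a-->S3 (seen), S3--b-->S1 (seen), S3--c-->S2 (seen)
  visit S1: S1--a-->S0 (seen), S1--b-->S0 (seen), S1--c-->S4 (new)
  visit S4: S4--a-->S1 (seen), S4--b-->S0 (seen), S4--c-->S3 (seen)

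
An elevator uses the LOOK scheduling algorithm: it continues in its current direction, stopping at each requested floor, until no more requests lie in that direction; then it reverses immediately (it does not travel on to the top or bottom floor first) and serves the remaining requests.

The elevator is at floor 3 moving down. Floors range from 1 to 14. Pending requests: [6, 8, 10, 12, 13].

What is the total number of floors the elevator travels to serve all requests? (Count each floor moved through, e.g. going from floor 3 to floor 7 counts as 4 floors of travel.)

Answer: 10

Derivation:
Start at floor 3 moving down, LOOK stop order: [6, 8, 10, 12, 13]
  3 → 6: |6-3| = 3, total = 3
  6 → 8: |8-6| = 2, total = 5
  8 → 10: |10-8| = 2, total = 7
  10 → 12: |12-10| = 2, total = 9
  12 → 13: |13-12| = 1, total = 10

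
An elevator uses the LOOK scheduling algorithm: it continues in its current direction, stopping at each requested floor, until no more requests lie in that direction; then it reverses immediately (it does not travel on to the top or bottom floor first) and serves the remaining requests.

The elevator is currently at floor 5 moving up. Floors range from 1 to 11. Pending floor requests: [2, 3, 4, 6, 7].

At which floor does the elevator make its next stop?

Current floor: 5, direction: up
Requests above: [6, 7]
Requests below: [2, 3, 4]
Moving up and requests lie above → nearest above is min([6, 7]) = 6

Answer: 6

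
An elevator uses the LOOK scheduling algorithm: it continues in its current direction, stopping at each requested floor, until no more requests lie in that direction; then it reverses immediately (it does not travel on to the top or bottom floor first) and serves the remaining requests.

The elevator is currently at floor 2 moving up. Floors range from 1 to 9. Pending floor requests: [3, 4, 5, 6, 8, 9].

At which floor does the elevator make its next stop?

Current floor: 2, direction: up
Requests above: [3, 4, 5, 6, 8, 9]
Requests below: []
Moving up and requests lie above → nearest above is min([3, 4, 5, 6, 8, 9]) = 3

Answer: 3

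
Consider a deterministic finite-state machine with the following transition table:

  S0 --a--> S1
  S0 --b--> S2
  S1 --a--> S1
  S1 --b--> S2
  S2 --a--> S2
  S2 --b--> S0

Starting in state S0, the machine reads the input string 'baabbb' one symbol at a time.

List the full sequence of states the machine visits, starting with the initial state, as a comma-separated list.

Start: S0
  read 'b': S0 --b--> S2
  read 'a': S2 --a--> S2
  read 'a': S2 --a--> S2
  read 'b': S2 --b--> S0
  read 'b': S0 --b--> S2
  read 'b': S2 --b--> S0

Answer: S0, S2, S2, S2, S0, S2, S0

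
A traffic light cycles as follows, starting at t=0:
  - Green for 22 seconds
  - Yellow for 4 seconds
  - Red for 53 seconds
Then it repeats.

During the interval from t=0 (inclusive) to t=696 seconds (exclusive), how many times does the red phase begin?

Cycle = 22+4+53 = 79s
red phase starts at t = k*79 + 26 for k=0,1,2,...
Need k*79+26 < 696 → k < 8.481
k ∈ {0, ..., 8} → 9 starts

Answer: 9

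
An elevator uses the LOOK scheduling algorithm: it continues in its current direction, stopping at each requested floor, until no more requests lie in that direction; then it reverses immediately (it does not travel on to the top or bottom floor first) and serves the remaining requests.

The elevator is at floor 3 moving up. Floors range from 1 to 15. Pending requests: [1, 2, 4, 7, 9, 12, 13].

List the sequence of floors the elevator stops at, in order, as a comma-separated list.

Answer: 4, 7, 9, 12, 13, 2, 1

Derivation:
Current: 3, moving UP
Serve above first (ascending): [4, 7, 9, 12, 13]
Then reverse, serve below (descending): [2, 1]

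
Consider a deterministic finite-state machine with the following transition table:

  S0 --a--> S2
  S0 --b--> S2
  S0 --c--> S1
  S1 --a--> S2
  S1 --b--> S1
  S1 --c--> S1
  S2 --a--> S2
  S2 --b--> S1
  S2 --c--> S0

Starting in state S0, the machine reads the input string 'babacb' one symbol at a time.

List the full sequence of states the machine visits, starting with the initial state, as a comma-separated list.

Answer: S0, S2, S2, S1, S2, S0, S2

Derivation:
Start: S0
  read 'b': S0 --b--> S2
  read 'a': S2 --a--> S2
  read 'b': S2 --b--> S1
  read 'a': S1 --a--> S2
  read 'c': S2 --c--> S0
  read 'b': S0 --b--> S2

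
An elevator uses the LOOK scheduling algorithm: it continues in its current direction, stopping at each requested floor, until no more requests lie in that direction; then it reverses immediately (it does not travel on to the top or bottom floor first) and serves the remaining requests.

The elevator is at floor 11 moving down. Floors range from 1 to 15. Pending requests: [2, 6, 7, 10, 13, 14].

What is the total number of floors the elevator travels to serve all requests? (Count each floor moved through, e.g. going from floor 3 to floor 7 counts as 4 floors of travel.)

Answer: 21

Derivation:
Start at floor 11 moving down, LOOK stop order: [10, 7, 6, 2, 13, 14]
  11 → 10: |10-11| = 1, total = 1
  10 → 7: |7-10| = 3, total = 4
  7 → 6: |6-7| = 1, total = 5
  6 → 2: |2-6| = 4, total = 9
  2 → 13: |13-2| = 11, total = 20
  13 → 14: |14-13| = 1, total = 21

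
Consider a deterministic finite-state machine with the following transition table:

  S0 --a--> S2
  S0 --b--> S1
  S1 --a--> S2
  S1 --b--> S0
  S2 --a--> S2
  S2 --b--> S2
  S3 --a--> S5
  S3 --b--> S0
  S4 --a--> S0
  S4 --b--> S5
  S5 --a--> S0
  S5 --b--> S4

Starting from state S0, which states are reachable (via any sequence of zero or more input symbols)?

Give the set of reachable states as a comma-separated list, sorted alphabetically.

BFS from S0:
  visit S0: S0--a-->S2 (new), S0--b-->S1 (new)
  visit S2: S2--a-->S2 (seen), S2--b-->S2 (seen)
  visit S1: S1--a-->S2 (seen), S1--b-->S0 (seen)

Answer: S0, S1, S2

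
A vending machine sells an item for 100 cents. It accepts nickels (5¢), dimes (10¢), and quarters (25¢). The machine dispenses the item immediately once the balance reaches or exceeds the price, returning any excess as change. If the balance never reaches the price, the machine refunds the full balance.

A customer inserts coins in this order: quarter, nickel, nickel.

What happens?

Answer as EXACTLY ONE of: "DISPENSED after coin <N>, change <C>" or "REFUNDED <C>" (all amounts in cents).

Answer: REFUNDED 35

Derivation:
Price: 100¢
Coin 1 (quarter, 25¢): balance = 25¢
Coin 2 (nickel, 5¢): balance = 30¢
Coin 3 (nickel, 5¢): balance = 35¢
All coins inserted, balance 35¢ < price 100¢ → REFUND 35¢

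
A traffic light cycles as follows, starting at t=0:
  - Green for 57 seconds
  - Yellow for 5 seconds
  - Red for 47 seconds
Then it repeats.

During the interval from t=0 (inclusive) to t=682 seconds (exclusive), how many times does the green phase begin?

Cycle = 57+5+47 = 109s
green phase starts at t = k*109 + 0 for k=0,1,2,...
Need k*109+0 < 682 → k < 6.257
k ∈ {0, ..., 6} → 7 starts

Answer: 7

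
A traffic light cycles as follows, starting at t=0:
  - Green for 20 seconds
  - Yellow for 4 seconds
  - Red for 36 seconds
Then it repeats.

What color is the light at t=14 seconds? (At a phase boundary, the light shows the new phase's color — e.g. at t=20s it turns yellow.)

Cycle length = 20 + 4 + 36 = 60s
t = 14, phase_t = 14 mod 60 = 14
14 < 20 (green end) → GREEN

Answer: green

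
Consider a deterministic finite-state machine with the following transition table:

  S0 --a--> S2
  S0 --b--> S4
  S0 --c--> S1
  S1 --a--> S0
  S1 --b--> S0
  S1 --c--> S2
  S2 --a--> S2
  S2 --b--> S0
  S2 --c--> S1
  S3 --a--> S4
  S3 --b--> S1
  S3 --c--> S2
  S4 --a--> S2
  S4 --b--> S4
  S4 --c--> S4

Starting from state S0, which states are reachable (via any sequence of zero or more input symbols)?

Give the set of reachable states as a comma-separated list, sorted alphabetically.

Answer: S0, S1, S2, S4

Derivation:
BFS from S0:
  visit S0: S0--a-->S2 (new), S0--b-->S4 (new), S0--c-->S1 (new)
  visit S2: S2--a-->S2 (seen), S2--b-->S0 (seen), S2--c-->S1 (seen)
  visit S4: S4--a-->S2 (seen), S4--b-->S4 (seen), S4--c-->S4 (seen)
  visit S1: S1--a-->S0 (seen), S1--b-->S0 (seen), S1--c-->S2 (seen)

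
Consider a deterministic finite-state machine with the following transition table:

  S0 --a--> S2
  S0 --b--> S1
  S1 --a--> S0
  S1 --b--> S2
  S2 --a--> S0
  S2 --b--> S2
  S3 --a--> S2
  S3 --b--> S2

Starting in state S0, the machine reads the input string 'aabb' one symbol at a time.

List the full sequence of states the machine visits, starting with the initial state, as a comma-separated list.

Start: S0
  read 'a': S0 --a--> S2
  read 'a': S2 --a--> S0
  read 'b': S0 --b--> S1
  read 'b': S1 --b--> S2

Answer: S0, S2, S0, S1, S2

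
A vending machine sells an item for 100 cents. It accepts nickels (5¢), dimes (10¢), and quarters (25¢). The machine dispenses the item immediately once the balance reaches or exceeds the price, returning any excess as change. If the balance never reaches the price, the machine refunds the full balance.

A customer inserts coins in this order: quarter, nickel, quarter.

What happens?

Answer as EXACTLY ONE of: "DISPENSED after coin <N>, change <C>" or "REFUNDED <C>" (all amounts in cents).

Answer: REFUNDED 55

Derivation:
Price: 100¢
Coin 1 (quarter, 25¢): balance = 25¢
Coin 2 (nickel, 5¢): balance = 30¢
Coin 3 (quarter, 25¢): balance = 55¢
All coins inserted, balance 55¢ < price 100¢ → REFUND 55¢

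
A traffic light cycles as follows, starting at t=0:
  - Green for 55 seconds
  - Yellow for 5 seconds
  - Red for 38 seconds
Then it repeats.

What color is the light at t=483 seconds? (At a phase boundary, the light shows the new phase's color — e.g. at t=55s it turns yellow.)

Answer: red

Derivation:
Cycle length = 55 + 5 + 38 = 98s
t = 483, phase_t = 483 mod 98 = 91
91 >= 60 → RED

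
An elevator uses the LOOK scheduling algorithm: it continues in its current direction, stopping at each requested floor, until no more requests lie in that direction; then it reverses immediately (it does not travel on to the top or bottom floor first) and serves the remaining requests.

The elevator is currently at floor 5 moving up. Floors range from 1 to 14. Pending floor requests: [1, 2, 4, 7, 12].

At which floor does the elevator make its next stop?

Current floor: 5, direction: up
Requests above: [7, 12]
Requests below: [1, 2, 4]
Moving up and requests lie above → nearest above is min([7, 12]) = 7

Answer: 7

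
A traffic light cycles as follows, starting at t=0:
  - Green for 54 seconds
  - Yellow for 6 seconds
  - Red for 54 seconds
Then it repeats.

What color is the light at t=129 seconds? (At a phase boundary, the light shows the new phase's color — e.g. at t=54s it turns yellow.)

Answer: green

Derivation:
Cycle length = 54 + 6 + 54 = 114s
t = 129, phase_t = 129 mod 114 = 15
15 < 54 (green end) → GREEN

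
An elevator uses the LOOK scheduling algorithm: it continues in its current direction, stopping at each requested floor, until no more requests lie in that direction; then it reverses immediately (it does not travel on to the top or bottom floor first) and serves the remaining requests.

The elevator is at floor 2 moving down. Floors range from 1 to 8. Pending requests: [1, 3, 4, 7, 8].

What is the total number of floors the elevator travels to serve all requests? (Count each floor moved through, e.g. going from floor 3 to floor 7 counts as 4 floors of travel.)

Start at floor 2 moving down, LOOK stop order: [1, 3, 4, 7, 8]
  2 → 1: |1-2| = 1, total = 1
  1 → 3: |3-1| = 2, total = 3
  3 → 4: |4-3| = 1, total = 4
  4 → 7: |7-4| = 3, total = 7
  7 → 8: |8-7| = 1, total = 8

Answer: 8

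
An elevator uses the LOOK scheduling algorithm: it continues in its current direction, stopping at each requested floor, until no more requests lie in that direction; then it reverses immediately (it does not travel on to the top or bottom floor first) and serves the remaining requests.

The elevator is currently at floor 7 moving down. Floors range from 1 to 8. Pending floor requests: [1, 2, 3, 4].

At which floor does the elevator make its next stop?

Current floor: 7, direction: down
Requests above: []
Requests below: [1, 2, 3, 4]
Moving down and requests lie below → nearest below is max([1, 2, 3, 4]) = 4

Answer: 4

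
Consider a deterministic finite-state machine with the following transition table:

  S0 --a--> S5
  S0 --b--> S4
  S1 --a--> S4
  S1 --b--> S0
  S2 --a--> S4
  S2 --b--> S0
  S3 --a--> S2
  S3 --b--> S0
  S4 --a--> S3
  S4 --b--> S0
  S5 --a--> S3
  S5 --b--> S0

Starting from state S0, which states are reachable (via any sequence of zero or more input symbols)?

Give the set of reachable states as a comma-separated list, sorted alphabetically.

BFS from S0:
  visit S0: S0--a-->S5 (new), S0--b-->S4 (new)
  visit S5: S5--a-->S3 (new), S5--b-->S0 (seen)
  visit S4: S4--a-->S3 (seen), S4--b-->S0 (seen)
  visit S3: S3--a-->S2 (new), S3--b-->S0 (seen)
  visit S2: S2--a-->S4 (seen), S2--b-->S0 (seen)

Answer: S0, S2, S3, S4, S5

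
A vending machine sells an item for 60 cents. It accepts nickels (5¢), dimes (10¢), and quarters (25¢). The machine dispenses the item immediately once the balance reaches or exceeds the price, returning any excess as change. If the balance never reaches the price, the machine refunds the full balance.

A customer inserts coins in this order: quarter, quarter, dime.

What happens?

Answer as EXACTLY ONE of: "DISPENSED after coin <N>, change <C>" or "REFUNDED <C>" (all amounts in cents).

Price: 60¢
Coin 1 (quarter, 25¢): balance = 25¢
Coin 2 (quarter, 25¢): balance = 50¢
Coin 3 (dime, 10¢): balance = 60¢
  → balance >= price → DISPENSE, change = 60 - 60 = 0¢

Answer: DISPENSED after coin 3, change 0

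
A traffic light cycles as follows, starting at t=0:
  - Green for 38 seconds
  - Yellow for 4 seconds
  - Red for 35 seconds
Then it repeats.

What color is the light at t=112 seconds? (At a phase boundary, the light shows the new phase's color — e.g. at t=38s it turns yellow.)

Cycle length = 38 + 4 + 35 = 77s
t = 112, phase_t = 112 mod 77 = 35
35 < 38 (green end) → GREEN

Answer: green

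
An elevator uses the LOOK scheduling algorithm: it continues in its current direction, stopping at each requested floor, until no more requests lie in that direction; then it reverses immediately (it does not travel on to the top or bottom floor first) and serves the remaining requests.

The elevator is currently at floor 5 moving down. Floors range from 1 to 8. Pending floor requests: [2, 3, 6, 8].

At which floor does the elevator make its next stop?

Current floor: 5, direction: down
Requests above: [6, 8]
Requests below: [2, 3]
Moving down and requests lie below → nearest below is max([2, 3]) = 3

Answer: 3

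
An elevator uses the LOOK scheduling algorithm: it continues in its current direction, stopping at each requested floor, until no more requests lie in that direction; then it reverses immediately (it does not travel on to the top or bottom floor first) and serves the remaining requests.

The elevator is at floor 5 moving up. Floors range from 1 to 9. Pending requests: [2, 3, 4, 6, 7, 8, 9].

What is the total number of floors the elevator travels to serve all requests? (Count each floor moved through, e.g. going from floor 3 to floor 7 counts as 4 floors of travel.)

Answer: 11

Derivation:
Start at floor 5 moving up, LOOK stop order: [6, 7, 8, 9, 4, 3, 2]
  5 → 6: |6-5| = 1, total = 1
  6 → 7: |7-6| = 1, total = 2
  7 → 8: |8-7| = 1, total = 3
  8 → 9: |9-8| = 1, total = 4
  9 → 4: |4-9| = 5, total = 9
  4 → 3: |3-4| = 1, total = 10
  3 → 2: |2-3| = 1, total = 11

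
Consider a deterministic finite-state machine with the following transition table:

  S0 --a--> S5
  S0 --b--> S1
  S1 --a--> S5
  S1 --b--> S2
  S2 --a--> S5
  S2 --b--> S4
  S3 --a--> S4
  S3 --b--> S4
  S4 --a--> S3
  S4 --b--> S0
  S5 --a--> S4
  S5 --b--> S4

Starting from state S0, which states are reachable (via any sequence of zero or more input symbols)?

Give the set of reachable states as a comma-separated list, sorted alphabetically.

Answer: S0, S1, S2, S3, S4, S5

Derivation:
BFS from S0:
  visit S0: S0--a-->S5 (new), S0--b-->S1 (new)
  visit S5: S5--a-->S4 (new), S5--b-->S4 (seen)
  visit S1: S1--a-->S5 (seen), S1--b-->S2 (new)
  visit S4: S4--a-->S3 (new), S4--b-->S0 (seen)
  visit S2: S2--a-->S5 (seen), S2--b-->S4 (seen)
  visit S3: S3--a-->S4 (seen), S3--b-->S4 (seen)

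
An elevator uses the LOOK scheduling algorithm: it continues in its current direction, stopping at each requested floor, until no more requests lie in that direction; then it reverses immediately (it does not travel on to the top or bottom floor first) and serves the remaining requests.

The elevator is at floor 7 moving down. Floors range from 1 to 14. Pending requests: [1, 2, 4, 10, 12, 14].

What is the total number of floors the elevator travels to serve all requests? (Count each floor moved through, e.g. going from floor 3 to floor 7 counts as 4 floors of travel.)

Answer: 19

Derivation:
Start at floor 7 moving down, LOOK stop order: [4, 2, 1, 10, 12, 14]
  7 → 4: |4-7| = 3, total = 3
  4 → 2: |2-4| = 2, total = 5
  2 → 1: |1-2| = 1, total = 6
  1 → 10: |10-1| = 9, total = 15
  10 → 12: |12-10| = 2, total = 17
  12 → 14: |14-12| = 2, total = 19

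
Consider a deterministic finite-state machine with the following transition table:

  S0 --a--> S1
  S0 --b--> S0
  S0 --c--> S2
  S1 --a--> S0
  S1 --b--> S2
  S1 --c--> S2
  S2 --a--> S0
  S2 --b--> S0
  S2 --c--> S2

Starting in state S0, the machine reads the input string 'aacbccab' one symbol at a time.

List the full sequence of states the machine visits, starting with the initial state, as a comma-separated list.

Answer: S0, S1, S0, S2, S0, S2, S2, S0, S0

Derivation:
Start: S0
  read 'a': S0 --a--> S1
  read 'a': S1 --a--> S0
  read 'c': S0 --c--> S2
  read 'b': S2 --b--> S0
  read 'c': S0 --c--> S2
  read 'c': S2 --c--> S2
  read 'a': S2 --a--> S0
  read 'b': S0 --b--> S0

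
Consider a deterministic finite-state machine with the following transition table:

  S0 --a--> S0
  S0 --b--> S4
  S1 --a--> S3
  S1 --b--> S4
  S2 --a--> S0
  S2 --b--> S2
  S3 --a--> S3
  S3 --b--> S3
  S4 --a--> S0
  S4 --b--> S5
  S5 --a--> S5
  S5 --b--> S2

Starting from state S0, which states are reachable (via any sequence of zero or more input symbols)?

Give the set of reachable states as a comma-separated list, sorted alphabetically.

BFS from S0:
  visit S0: S0--a-->S0 (seen), S0--b-->S4 (new)
  visit S4: S4--a-->S0 (seen), S4--b-->S5 (new)
  visit S5: S5--a-->S5 (seen), S5--b-->S2 (new)
  visit S2: S2--a-->S0 (seen), S2--b-->S2 (seen)

Answer: S0, S2, S4, S5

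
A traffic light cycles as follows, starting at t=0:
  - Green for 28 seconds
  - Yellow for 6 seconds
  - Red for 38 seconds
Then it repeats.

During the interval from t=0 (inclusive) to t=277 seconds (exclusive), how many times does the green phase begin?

Answer: 4

Derivation:
Cycle = 28+6+38 = 72s
green phase starts at t = k*72 + 0 for k=0,1,2,...
Need k*72+0 < 277 → k < 3.847
k ∈ {0, ..., 3} → 4 starts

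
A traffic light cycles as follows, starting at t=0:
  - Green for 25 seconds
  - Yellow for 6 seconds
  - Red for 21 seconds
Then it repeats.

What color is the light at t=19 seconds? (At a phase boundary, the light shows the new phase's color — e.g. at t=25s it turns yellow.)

Answer: green

Derivation:
Cycle length = 25 + 6 + 21 = 52s
t = 19, phase_t = 19 mod 52 = 19
19 < 25 (green end) → GREEN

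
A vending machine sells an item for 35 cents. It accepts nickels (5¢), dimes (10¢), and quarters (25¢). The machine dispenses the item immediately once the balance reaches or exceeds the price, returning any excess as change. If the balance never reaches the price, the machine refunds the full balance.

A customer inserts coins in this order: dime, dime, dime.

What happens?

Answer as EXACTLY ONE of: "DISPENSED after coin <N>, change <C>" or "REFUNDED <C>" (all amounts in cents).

Answer: REFUNDED 30

Derivation:
Price: 35¢
Coin 1 (dime, 10¢): balance = 10¢
Coin 2 (dime, 10¢): balance = 20¢
Coin 3 (dime, 10¢): balance = 30¢
All coins inserted, balance 30¢ < price 35¢ → REFUND 30¢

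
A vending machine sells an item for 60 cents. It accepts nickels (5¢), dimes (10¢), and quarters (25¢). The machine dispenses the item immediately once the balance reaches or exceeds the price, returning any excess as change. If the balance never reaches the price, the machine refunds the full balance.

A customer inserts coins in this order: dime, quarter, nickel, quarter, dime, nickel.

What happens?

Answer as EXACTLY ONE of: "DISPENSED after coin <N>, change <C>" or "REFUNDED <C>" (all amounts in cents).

Answer: DISPENSED after coin 4, change 5

Derivation:
Price: 60¢
Coin 1 (dime, 10¢): balance = 10¢
Coin 2 (quarter, 25¢): balance = 35¢
Coin 3 (nickel, 5¢): balance = 40¢
Coin 4 (quarter, 25¢): balance = 65¢
  → balance >= price → DISPENSE, change = 65 - 60 = 5¢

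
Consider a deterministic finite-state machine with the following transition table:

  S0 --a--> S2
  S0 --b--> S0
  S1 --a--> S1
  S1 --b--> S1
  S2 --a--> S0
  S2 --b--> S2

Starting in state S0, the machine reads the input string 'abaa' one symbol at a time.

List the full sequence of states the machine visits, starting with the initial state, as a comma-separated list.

Start: S0
  read 'a': S0 --a--> S2
  read 'b': S2 --b--> S2
  read 'a': S2 --a--> S0
  read 'a': S0 --a--> S2

Answer: S0, S2, S2, S0, S2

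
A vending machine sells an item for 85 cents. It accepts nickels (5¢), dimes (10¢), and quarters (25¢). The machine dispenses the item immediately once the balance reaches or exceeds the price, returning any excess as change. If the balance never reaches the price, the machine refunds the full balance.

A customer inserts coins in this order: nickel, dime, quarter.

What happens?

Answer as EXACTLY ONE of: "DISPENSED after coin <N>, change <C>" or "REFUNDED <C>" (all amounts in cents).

Price: 85¢
Coin 1 (nickel, 5¢): balance = 5¢
Coin 2 (dime, 10¢): balance = 15¢
Coin 3 (quarter, 25¢): balance = 40¢
All coins inserted, balance 40¢ < price 85¢ → REFUND 40¢

Answer: REFUNDED 40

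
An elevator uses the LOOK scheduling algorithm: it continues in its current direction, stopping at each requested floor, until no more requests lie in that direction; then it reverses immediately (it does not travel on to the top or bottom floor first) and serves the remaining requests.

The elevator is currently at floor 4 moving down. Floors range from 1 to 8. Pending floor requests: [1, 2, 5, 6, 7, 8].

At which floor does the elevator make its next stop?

Answer: 2

Derivation:
Current floor: 4, direction: down
Requests above: [5, 6, 7, 8]
Requests below: [1, 2]
Moving down and requests lie below → nearest below is max([1, 2]) = 2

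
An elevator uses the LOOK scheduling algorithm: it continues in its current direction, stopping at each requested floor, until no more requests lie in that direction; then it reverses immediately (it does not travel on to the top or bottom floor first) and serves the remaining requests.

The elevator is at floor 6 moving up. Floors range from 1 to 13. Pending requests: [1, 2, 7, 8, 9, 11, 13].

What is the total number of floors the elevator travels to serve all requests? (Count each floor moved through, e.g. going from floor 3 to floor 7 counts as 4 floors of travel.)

Start at floor 6 moving up, LOOK stop order: [7, 8, 9, 11, 13, 2, 1]
  6 → 7: |7-6| = 1, total = 1
  7 → 8: |8-7| = 1, total = 2
  8 → 9: |9-8| = 1, total = 3
  9 → 11: |11-9| = 2, total = 5
  11 → 13: |13-11| = 2, total = 7
  13 → 2: |2-13| = 11, total = 18
  2 → 1: |1-2| = 1, total = 19

Answer: 19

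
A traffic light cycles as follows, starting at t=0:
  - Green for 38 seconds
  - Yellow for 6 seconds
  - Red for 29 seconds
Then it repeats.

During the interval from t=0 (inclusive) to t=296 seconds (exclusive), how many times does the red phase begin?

Answer: 4

Derivation:
Cycle = 38+6+29 = 73s
red phase starts at t = k*73 + 44 for k=0,1,2,...
Need k*73+44 < 296 → k < 3.452
k ∈ {0, ..., 3} → 4 starts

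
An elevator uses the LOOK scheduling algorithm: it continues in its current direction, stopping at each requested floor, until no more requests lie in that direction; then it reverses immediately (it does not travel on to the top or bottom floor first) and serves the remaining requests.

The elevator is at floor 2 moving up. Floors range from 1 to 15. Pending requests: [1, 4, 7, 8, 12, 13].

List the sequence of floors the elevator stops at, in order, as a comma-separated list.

Current: 2, moving UP
Serve above first (ascending): [4, 7, 8, 12, 13]
Then reverse, serve below (descending): [1]

Answer: 4, 7, 8, 12, 13, 1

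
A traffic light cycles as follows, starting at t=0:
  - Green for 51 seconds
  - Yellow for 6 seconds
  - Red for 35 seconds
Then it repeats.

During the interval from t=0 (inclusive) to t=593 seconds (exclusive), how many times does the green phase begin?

Answer: 7

Derivation:
Cycle = 51+6+35 = 92s
green phase starts at t = k*92 + 0 for k=0,1,2,...
Need k*92+0 < 593 → k < 6.446
k ∈ {0, ..., 6} → 7 starts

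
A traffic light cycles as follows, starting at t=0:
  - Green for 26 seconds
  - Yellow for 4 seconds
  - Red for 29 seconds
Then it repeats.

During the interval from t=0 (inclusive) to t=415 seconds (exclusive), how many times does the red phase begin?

Answer: 7

Derivation:
Cycle = 26+4+29 = 59s
red phase starts at t = k*59 + 30 for k=0,1,2,...
Need k*59+30 < 415 → k < 6.525
k ∈ {0, ..., 6} → 7 starts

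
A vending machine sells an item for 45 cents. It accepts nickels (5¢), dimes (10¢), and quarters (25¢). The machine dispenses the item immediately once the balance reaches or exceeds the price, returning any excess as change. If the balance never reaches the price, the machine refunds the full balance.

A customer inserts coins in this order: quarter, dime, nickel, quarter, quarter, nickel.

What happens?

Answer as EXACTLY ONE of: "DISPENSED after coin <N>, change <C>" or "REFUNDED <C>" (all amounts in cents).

Answer: DISPENSED after coin 4, change 20

Derivation:
Price: 45¢
Coin 1 (quarter, 25¢): balance = 25¢
Coin 2 (dime, 10¢): balance = 35¢
Coin 3 (nickel, 5¢): balance = 40¢
Coin 4 (quarter, 25¢): balance = 65¢
  → balance >= price → DISPENSE, change = 65 - 45 = 20¢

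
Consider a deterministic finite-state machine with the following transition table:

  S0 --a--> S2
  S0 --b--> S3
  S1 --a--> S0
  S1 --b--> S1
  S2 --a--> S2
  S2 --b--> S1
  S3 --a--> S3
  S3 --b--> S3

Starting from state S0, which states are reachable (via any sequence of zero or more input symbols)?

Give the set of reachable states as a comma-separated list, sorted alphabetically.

Answer: S0, S1, S2, S3

Derivation:
BFS from S0:
  visit S0: S0--a-->S2 (new), S0--b-->S3 (new)
  visit S2: S2--a-->S2 (seen), S2--b-->S1 (new)
  visit S3: S3--a-->S3 (seen), S3--b-->S3 (seen)
  visit S1: S1--a-->S0 (seen), S1--b-->S1 (seen)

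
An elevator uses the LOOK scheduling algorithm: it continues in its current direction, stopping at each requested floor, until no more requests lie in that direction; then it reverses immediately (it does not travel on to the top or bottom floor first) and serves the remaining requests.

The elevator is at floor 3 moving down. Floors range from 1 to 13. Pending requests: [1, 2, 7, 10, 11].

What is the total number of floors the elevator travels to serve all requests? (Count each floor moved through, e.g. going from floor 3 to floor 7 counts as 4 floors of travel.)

Start at floor 3 moving down, LOOK stop order: [2, 1, 7, 10, 11]
  3 → 2: |2-3| = 1, total = 1
  2 → 1: |1-2| = 1, total = 2
  1 → 7: |7-1| = 6, total = 8
  7 → 10: |10-7| = 3, total = 11
  10 → 11: |11-10| = 1, total = 12

Answer: 12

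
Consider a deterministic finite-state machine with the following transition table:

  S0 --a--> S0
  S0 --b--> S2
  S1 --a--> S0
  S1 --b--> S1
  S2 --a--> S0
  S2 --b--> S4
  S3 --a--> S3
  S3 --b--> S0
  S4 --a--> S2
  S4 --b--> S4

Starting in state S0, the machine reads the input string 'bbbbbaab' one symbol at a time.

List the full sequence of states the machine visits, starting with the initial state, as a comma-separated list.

Answer: S0, S2, S4, S4, S4, S4, S2, S0, S2

Derivation:
Start: S0
  read 'b': S0 --b--> S2
  read 'b': S2 --b--> S4
  read 'b': S4 --b--> S4
  read 'b': S4 --b--> S4
  read 'b': S4 --b--> S4
  read 'a': S4 --a--> S2
  read 'a': S2 --a--> S0
  read 'b': S0 --b--> S2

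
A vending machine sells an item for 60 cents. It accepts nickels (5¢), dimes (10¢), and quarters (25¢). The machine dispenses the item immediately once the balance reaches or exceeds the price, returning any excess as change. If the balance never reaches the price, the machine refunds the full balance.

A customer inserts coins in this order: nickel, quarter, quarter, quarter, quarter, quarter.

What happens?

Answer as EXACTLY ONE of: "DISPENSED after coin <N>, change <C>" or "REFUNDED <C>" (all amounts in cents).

Answer: DISPENSED after coin 4, change 20

Derivation:
Price: 60¢
Coin 1 (nickel, 5¢): balance = 5¢
Coin 2 (quarter, 25¢): balance = 30¢
Coin 3 (quarter, 25¢): balance = 55¢
Coin 4 (quarter, 25¢): balance = 80¢
  → balance >= price → DISPENSE, change = 80 - 60 = 20¢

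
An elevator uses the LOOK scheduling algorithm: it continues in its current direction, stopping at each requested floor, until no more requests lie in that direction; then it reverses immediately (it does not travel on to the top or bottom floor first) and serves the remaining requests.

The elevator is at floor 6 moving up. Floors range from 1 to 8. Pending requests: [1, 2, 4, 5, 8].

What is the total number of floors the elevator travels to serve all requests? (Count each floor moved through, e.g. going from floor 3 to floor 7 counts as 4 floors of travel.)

Start at floor 6 moving up, LOOK stop order: [8, 5, 4, 2, 1]
  6 → 8: |8-6| = 2, total = 2
  8 → 5: |5-8| = 3, total = 5
  5 → 4: |4-5| = 1, total = 6
  4 → 2: |2-4| = 2, total = 8
  2 → 1: |1-2| = 1, total = 9

Answer: 9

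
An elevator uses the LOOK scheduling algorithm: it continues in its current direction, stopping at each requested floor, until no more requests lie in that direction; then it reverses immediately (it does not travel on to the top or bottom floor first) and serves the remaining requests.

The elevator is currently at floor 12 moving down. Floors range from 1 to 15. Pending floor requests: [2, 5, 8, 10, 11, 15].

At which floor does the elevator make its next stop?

Current floor: 12, direction: down
Requests above: [15]
Requests below: [2, 5, 8, 10, 11]
Moving down and requests lie below → nearest below is max([2, 5, 8, 10, 11]) = 11

Answer: 11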